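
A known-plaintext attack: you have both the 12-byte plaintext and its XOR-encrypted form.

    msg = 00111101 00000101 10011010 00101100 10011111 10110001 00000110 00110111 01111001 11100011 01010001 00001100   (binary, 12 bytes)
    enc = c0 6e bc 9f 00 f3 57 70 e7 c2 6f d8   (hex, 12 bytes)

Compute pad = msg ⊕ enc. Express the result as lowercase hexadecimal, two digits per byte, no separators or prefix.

Since enc = msg ⊕ pad, XORing both sides with msg gives pad = msg ⊕ enc.
00111101 XOR 11000000 = 11111101
00000101 XOR 01101110 = 01101011
10011010 XOR 10111100 = 00100110
00101100 XOR 10011111 = 10110011
10011111 XOR 00000000 = 10011111
10110001 XOR 11110011 = 01000010
00000110 XOR 01010111 = 01010001
00110111 XOR 01110000 = 01000111
01111001 XOR 11100111 = 10011110
11100011 XOR 11000010 = 00100001
01010001 XOR 01101111 = 00111110
00001100 XOR 11011000 = 11010100

fd6b26b39f4251479e213ed4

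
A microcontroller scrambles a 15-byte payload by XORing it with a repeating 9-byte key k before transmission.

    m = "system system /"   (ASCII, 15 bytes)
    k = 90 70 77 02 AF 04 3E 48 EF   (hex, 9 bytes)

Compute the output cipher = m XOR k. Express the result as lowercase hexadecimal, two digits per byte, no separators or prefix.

e3090476ca691e3b96e304126f8f2b

The 9-byte key repeats, so the effective keystream is 90 70 77 02 af 04 3e 48 ef 90 70 77 02 af 04.
byte 0: 115 XOR 144 = 227
byte 1: 121 XOR 112 =   9
byte 2: 115 XOR 119 =   4
byte 3: 116 XOR   2 = 118
byte 4: 101 XOR 175 = 202
byte 5: 109 XOR   4 = 105
byte 6:  32 XOR  62 =  30
byte 7: 115 XOR  72 =  59
byte 8: 121 XOR 239 = 150
byte 9: 115 XOR 144 = 227
byte 10: 116 XOR 112 =   4
byte 11: 101 XOR 119 =  18
byte 12: 109 XOR   2 = 111
byte 13:  32 XOR 175 = 143
byte 14:  47 XOR   4 =  43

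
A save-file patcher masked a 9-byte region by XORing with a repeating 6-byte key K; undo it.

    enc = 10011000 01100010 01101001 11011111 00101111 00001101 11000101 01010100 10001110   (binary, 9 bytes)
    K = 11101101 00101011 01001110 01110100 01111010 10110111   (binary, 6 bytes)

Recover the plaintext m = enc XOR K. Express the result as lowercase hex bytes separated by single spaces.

75 49 27 ab 55 ba 28 7f c0

The 6-byte key repeats, so the effective keystream is ed 2b 4e 74 7a b7 ed 2b 4e.
byte 0: 152 xor 237 = 117
byte 1:  98 xor  43 =  73
byte 2: 105 xor  78 =  39
byte 3: 223 xor 116 = 171
byte 4:  47 xor 122 =  85
byte 5:  13 xor 183 = 186
byte 6: 197 xor 237 =  40
byte 7:  84 xor  43 = 127
byte 8: 142 xor  78 = 192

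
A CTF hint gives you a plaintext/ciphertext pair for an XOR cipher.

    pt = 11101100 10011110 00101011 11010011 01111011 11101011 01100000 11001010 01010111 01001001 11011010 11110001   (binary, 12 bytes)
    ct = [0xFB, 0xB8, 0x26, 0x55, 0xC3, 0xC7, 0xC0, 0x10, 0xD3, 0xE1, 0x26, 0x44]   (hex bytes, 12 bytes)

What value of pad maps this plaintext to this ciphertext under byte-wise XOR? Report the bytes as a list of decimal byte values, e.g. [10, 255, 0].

[23, 38, 13, 134, 184, 44, 160, 218, 132, 168, 252, 181]

Since ct = pt ⊕ pad, XORing both sides with pt gives pad = pt ⊕ ct.
236 XOR 251 =  23
158 XOR 184 =  38
 43 XOR  38 =  13
211 XOR  85 = 134
123 XOR 195 = 184
235 XOR 199 =  44
 96 XOR 192 = 160
202 XOR  16 = 218
 87 XOR 211 = 132
 73 XOR 225 = 168
218 XOR  38 = 252
241 XOR  68 = 181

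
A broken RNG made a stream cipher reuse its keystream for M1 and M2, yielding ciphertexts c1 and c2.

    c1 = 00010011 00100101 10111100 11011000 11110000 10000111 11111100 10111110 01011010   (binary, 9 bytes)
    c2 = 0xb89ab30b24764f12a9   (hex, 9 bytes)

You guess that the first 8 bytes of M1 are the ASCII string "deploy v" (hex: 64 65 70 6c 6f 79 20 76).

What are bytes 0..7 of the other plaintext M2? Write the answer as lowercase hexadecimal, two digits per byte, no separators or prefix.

First, c1 ⊕ c2 = (M1 ⊕ K) ⊕ (M2 ⊕ K) = M1 ⊕ M2, so the key drops out. Then M2 = (M1 ⊕ M2) ⊕ M1 over the first 8 bytes.
byte 0: (13 ⊕ b8) ⊕ 64 = ab ⊕ 64 = cf
byte 1: (25 ⊕ 9a) ⊕ 65 = bf ⊕ 65 = da
byte 2: (bc ⊕ b3) ⊕ 70 = 0f ⊕ 70 = 7f
byte 3: (d8 ⊕ 0b) ⊕ 6c = d3 ⊕ 6c = bf
byte 4: (f0 ⊕ 24) ⊕ 6f = d4 ⊕ 6f = bb
byte 5: (87 ⊕ 76) ⊕ 79 = f1 ⊕ 79 = 88
byte 6: (fc ⊕ 4f) ⊕ 20 = b3 ⊕ 20 = 93
byte 7: (be ⊕ 12) ⊕ 76 = ac ⊕ 76 = da

cfda7fbfbb8893da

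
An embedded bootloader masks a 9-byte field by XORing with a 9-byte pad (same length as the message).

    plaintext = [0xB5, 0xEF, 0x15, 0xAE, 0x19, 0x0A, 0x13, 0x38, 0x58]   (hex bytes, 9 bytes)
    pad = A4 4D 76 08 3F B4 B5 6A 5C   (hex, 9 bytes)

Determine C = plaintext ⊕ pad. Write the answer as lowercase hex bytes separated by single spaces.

11 a2 63 a6 26 be a6 52 04

byte 0: 181 ⊕ 164 =  17
byte 1: 239 ⊕  77 = 162
byte 2:  21 ⊕ 118 =  99
byte 3: 174 ⊕   8 = 166
byte 4:  25 ⊕  63 =  38
byte 5:  10 ⊕ 180 = 190
byte 6:  19 ⊕ 181 = 166
byte 7:  56 ⊕ 106 =  82
byte 8:  88 ⊕  92 =   4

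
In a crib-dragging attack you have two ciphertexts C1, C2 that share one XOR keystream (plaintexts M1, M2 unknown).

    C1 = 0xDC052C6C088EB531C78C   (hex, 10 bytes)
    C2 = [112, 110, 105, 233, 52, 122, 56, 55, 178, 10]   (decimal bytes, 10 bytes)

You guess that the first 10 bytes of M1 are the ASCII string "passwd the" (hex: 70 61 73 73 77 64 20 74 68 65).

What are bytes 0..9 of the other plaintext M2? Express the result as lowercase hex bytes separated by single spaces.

dc 0a 36 f6 4b 90 ad 72 1d e3

First, C1 ⊕ C2 = (M1 ⊕ K) ⊕ (M2 ⊕ K) = M1 ⊕ M2, so the key drops out. Then M2 = (M1 ⊕ M2) ⊕ M1 over the first 10 bytes.
byte 0: (dc XOR 70) XOR 70 = ac XOR 70 = dc
byte 1: (05 XOR 6e) XOR 61 = 6b XOR 61 = 0a
byte 2: (2c XOR 69) XOR 73 = 45 XOR 73 = 36
byte 3: (6c XOR e9) XOR 73 = 85 XOR 73 = f6
byte 4: (08 XOR 34) XOR 77 = 3c XOR 77 = 4b
byte 5: (8e XOR 7a) XOR 64 = f4 XOR 64 = 90
byte 6: (b5 XOR 38) XOR 20 = 8d XOR 20 = ad
byte 7: (31 XOR 37) XOR 74 = 06 XOR 74 = 72
byte 8: (c7 XOR b2) XOR 68 = 75 XOR 68 = 1d
byte 9: (8c XOR 0a) XOR 65 = 86 XOR 65 = e3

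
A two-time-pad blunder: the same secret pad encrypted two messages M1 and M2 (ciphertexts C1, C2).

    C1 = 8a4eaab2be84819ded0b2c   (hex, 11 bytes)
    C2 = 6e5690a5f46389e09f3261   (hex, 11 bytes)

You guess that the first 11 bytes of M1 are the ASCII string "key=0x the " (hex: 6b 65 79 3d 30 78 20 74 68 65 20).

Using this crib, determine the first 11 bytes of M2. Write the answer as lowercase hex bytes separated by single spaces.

8f 7d 43 2a 7a 9f 28 09 1a 5c 6d

First, C1 ⊕ C2 = (M1 ⊕ K) ⊕ (M2 ⊕ K) = M1 ⊕ M2, so the key drops out. Then M2 = (M1 ⊕ M2) ⊕ M1 over the first 11 bytes.
byte 0: (8a XOR 6e) XOR 6b = e4 XOR 6b = 8f
byte 1: (4e XOR 56) XOR 65 = 18 XOR 65 = 7d
byte 2: (aa XOR 90) XOR 79 = 3a XOR 79 = 43
byte 3: (b2 XOR a5) XOR 3d = 17 XOR 3d = 2a
byte 4: (be XOR f4) XOR 30 = 4a XOR 30 = 7a
byte 5: (84 XOR 63) XOR 78 = e7 XOR 78 = 9f
byte 6: (81 XOR 89) XOR 20 = 08 XOR 20 = 28
byte 7: (9d XOR e0) XOR 74 = 7d XOR 74 = 09
byte 8: (ed XOR 9f) XOR 68 = 72 XOR 68 = 1a
byte 9: (0b XOR 32) XOR 65 = 39 XOR 65 = 5c
byte 10: (2c XOR 61) XOR 20 = 4d XOR 20 = 6d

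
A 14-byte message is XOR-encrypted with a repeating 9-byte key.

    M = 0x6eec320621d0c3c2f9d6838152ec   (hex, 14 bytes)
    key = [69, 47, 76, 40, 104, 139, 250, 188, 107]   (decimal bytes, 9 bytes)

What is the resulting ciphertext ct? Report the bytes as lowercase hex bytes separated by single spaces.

2b c3 7e 2e 49 5b 39 7e 92 93 ac cd 7a 84

The 9-byte key repeats, so the effective keystream is 45 2f 4c 28 68 8b fa bc 6b 45 2f 4c 28 68.
byte 0: 01101110 ^ 01000101 = 00101011
byte 1: 11101100 ^ 00101111 = 11000011
byte 2: 00110010 ^ 01001100 = 01111110
byte 3: 00000110 ^ 00101000 = 00101110
byte 4: 00100001 ^ 01101000 = 01001001
byte 5: 11010000 ^ 10001011 = 01011011
byte 6: 11000011 ^ 11111010 = 00111001
byte 7: 11000010 ^ 10111100 = 01111110
byte 8: 11111001 ^ 01101011 = 10010010
byte 9: 11010110 ^ 01000101 = 10010011
byte 10: 10000011 ^ 00101111 = 10101100
byte 11: 10000001 ^ 01001100 = 11001101
byte 12: 01010010 ^ 00101000 = 01111010
byte 13: 11101100 ^ 01101000 = 10000100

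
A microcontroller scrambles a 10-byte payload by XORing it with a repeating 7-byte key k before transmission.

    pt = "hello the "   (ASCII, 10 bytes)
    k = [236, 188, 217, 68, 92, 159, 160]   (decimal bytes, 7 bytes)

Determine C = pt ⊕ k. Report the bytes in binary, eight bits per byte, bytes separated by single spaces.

10000100 11011001 10110101 00101000 00110011 10111111 11010100 10000100 11011001 11111001

The 7-byte key repeats, so the effective keystream is ec bc d9 44 5c 9f a0 ec bc d9.
byte 0: 68 ⊕ ec = 84
byte 1: 65 ⊕ bc = d9
byte 2: 6c ⊕ d9 = b5
byte 3: 6c ⊕ 44 = 28
byte 4: 6f ⊕ 5c = 33
byte 5: 20 ⊕ 9f = bf
byte 6: 74 ⊕ a0 = d4
byte 7: 68 ⊕ ec = 84
byte 8: 65 ⊕ bc = d9
byte 9: 20 ⊕ d9 = f9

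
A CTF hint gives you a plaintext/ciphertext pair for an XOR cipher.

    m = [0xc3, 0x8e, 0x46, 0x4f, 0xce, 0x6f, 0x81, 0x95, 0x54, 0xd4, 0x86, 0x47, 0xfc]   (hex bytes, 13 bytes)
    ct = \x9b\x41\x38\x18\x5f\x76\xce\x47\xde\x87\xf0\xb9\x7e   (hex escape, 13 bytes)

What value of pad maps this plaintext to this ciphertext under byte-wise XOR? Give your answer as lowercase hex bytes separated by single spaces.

58 cf 7e 57 91 19 4f d2 8a 53 76 fe 82

Since ct = m ⊕ pad, XORing both sides with m gives pad = m ⊕ ct.
byte 0: 11000011 ⊕ 10011011 = 01011000
byte 1: 10001110 ⊕ 01000001 = 11001111
byte 2: 01000110 ⊕ 00111000 = 01111110
byte 3: 01001111 ⊕ 00011000 = 01010111
byte 4: 11001110 ⊕ 01011111 = 10010001
byte 5: 01101111 ⊕ 01110110 = 00011001
byte 6: 10000001 ⊕ 11001110 = 01001111
byte 7: 10010101 ⊕ 01000111 = 11010010
byte 8: 01010100 ⊕ 11011110 = 10001010
byte 9: 11010100 ⊕ 10000111 = 01010011
byte 10: 10000110 ⊕ 11110000 = 01110110
byte 11: 01000111 ⊕ 10111001 = 11111110
byte 12: 11111100 ⊕ 01111110 = 10000010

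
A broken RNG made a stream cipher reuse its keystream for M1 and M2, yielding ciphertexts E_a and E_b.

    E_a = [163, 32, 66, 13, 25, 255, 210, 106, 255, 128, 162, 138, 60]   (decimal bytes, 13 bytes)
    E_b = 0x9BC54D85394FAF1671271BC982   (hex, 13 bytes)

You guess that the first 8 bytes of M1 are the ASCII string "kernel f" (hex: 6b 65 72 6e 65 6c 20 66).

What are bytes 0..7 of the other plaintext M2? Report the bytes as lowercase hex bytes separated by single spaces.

First, E_a ⊕ E_b = (M1 ⊕ K) ⊕ (M2 ⊕ K) = M1 ⊕ M2, so the key drops out. Then M2 = (M1 ⊕ M2) ⊕ M1 over the first 8 bytes.
byte 0: (a3 xor 9b) xor 6b = 38 xor 6b = 53
byte 1: (20 xor c5) xor 65 = e5 xor 65 = 80
byte 2: (42 xor 4d) xor 72 = 0f xor 72 = 7d
byte 3: (0d xor 85) xor 6e = 88 xor 6e = e6
byte 4: (19 xor 39) xor 65 = 20 xor 65 = 45
byte 5: (ff xor 4f) xor 6c = b0 xor 6c = dc
byte 6: (d2 xor af) xor 20 = 7d xor 20 = 5d
byte 7: (6a xor 16) xor 66 = 7c xor 66 = 1a

53 80 7d e6 45 dc 5d 1a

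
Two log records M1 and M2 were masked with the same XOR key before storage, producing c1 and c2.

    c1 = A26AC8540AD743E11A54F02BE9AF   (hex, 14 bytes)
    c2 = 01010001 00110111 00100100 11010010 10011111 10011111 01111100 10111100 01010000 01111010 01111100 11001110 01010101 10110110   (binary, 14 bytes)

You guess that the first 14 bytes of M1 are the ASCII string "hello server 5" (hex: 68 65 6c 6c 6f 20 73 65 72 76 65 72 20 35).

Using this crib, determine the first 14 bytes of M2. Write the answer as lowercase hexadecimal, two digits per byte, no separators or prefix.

First, c1 ⊕ c2 = (M1 ⊕ K) ⊕ (M2 ⊕ K) = M1 ⊕ M2, so the key drops out. Then M2 = (M1 ⊕ M2) ⊕ M1 over the first 14 bytes.
byte 0: (a2 xor 51) xor 68 = f3 xor 68 = 9b
byte 1: (6a xor 37) xor 65 = 5d xor 65 = 38
byte 2: (c8 xor 24) xor 6c = ec xor 6c = 80
byte 3: (54 xor d2) xor 6c = 86 xor 6c = ea
byte 4: (0a xor 9f) xor 6f = 95 xor 6f = fa
byte 5: (d7 xor 9f) xor 20 = 48 xor 20 = 68
byte 6: (43 xor 7c) xor 73 = 3f xor 73 = 4c
byte 7: (e1 xor bc) xor 65 = 5d xor 65 = 38
byte 8: (1a xor 50) xor 72 = 4a xor 72 = 38
byte 9: (54 xor 7a) xor 76 = 2e xor 76 = 58
byte 10: (f0 xor 7c) xor 65 = 8c xor 65 = e9
byte 11: (2b xor ce) xor 72 = e5 xor 72 = 97
byte 12: (e9 xor 55) xor 20 = bc xor 20 = 9c
byte 13: (af xor b6) xor 35 = 19 xor 35 = 2c

9b3880eafa684c383858e9979c2c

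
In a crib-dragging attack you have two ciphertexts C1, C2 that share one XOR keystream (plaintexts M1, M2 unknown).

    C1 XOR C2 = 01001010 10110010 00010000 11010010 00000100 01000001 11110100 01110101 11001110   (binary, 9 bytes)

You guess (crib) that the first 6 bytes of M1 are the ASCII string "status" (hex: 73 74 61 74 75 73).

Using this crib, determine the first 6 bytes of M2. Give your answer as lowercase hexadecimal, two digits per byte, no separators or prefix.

Since C1 ⊕ C2 = M1 ⊕ M2, XORing with the guessed M1 bytes yields the corresponding M2 bytes: M2 = (C1 ⊕ C2) ⊕ M1.
4a ^ 73 = 39
b2 ^ 74 = c6
10 ^ 61 = 71
d2 ^ 74 = a6
04 ^ 75 = 71
41 ^ 73 = 32

39c671a67132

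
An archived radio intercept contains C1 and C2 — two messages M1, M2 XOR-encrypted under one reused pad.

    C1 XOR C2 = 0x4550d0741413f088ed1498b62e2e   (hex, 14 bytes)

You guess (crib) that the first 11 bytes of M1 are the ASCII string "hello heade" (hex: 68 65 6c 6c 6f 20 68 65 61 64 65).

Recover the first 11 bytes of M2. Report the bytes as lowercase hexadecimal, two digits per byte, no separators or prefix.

2d35bc187b3398ed8c70fd

Since C1 ⊕ C2 = M1 ⊕ M2, XORing with the guessed M1 bytes yields the corresponding M2 bytes: M2 = (C1 ⊕ C2) ⊕ M1.
01000101 XOR 01101000 = 00101101
01010000 XOR 01100101 = 00110101
11010000 XOR 01101100 = 10111100
01110100 XOR 01101100 = 00011000
00010100 XOR 01101111 = 01111011
00010011 XOR 00100000 = 00110011
11110000 XOR 01101000 = 10011000
10001000 XOR 01100101 = 11101101
11101101 XOR 01100001 = 10001100
00010100 XOR 01100100 = 01110000
10011000 XOR 01100101 = 11111101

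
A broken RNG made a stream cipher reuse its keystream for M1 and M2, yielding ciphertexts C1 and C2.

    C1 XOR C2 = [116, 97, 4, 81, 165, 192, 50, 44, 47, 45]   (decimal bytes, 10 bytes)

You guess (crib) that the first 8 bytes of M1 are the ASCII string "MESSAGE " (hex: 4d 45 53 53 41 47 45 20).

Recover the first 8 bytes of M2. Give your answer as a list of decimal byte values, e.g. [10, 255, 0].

[57, 36, 87, 2, 228, 135, 119, 12]

Since C1 ⊕ C2 = M1 ⊕ M2, XORing with the guessed M1 bytes yields the corresponding M2 bytes: M2 = (C1 ⊕ C2) ⊕ M1.
74 xor 4d = 39
61 xor 45 = 24
04 xor 53 = 57
51 xor 53 = 02
a5 xor 41 = e4
c0 xor 47 = 87
32 xor 45 = 77
2c xor 20 = 0c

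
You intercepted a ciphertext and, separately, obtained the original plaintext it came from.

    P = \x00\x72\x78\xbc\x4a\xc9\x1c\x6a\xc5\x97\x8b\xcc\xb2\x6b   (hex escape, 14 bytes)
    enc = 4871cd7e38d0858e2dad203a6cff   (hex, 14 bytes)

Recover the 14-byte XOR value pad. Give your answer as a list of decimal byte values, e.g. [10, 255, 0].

Since enc = P ⊕ pad, XORing both sides with P gives pad = P ⊕ enc.
  0 ⊕  72 =  72
114 ⊕ 113 =   3
120 ⊕ 205 = 181
188 ⊕ 126 = 194
 74 ⊕  56 = 114
201 ⊕ 208 =  25
 28 ⊕ 133 = 153
106 ⊕ 142 = 228
197 ⊕  45 = 232
151 ⊕ 173 =  58
139 ⊕  32 = 171
204 ⊕  58 = 246
178 ⊕ 108 = 222
107 ⊕ 255 = 148

[72, 3, 181, 194, 114, 25, 153, 228, 232, 58, 171, 246, 222, 148]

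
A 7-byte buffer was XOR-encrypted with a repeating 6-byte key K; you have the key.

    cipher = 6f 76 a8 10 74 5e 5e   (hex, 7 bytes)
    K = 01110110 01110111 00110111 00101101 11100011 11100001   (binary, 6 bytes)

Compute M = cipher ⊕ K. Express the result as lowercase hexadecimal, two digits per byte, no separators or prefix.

19019f3d97bf28

The 6-byte key repeats, so the effective keystream is 76 77 37 2d e3 e1 76.
byte 0: 6f XOR 76 = 19
byte 1: 76 XOR 77 = 01
byte 2: a8 XOR 37 = 9f
byte 3: 10 XOR 2d = 3d
byte 4: 74 XOR e3 = 97
byte 5: 5e XOR e1 = bf
byte 6: 5e XOR 76 = 28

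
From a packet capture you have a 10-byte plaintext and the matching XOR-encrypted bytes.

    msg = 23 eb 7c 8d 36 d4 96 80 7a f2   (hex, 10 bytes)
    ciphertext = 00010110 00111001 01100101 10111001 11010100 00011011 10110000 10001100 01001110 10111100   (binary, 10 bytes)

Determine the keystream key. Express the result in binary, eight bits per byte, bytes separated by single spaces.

00110101 11010010 00011001 00110100 11100010 11001111 00100110 00001100 00110100 01001110

Since ciphertext = msg ⊕ key, XORing both sides with msg gives key = msg ⊕ ciphertext.
23 ^ 16 = 35
eb ^ 39 = d2
7c ^ 65 = 19
8d ^ b9 = 34
36 ^ d4 = e2
d4 ^ 1b = cf
96 ^ b0 = 26
80 ^ 8c = 0c
7a ^ 4e = 34
f2 ^ bc = 4e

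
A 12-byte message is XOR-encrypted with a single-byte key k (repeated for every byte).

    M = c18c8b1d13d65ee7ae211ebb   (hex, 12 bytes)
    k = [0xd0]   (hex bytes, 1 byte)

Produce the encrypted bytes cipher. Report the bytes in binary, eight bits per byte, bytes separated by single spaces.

00010001 01011100 01011011 11001101 11000011 00000110 10001110 00110111 01111110 11110001 11001110 01101011

The 1-byte key repeats, so the effective keystream is d0 d0 d0 d0 d0 d0 d0 d0 d0 d0 d0 d0.
byte 0: 11000001 xor 11010000 = 00010001
byte 1: 10001100 xor 11010000 = 01011100
byte 2: 10001011 xor 11010000 = 01011011
byte 3: 00011101 xor 11010000 = 11001101
byte 4: 00010011 xor 11010000 = 11000011
byte 5: 11010110 xor 11010000 = 00000110
byte 6: 01011110 xor 11010000 = 10001110
byte 7: 11100111 xor 11010000 = 00110111
byte 8: 10101110 xor 11010000 = 01111110
byte 9: 00100001 xor 11010000 = 11110001
byte 10: 00011110 xor 11010000 = 11001110
byte 11: 10111011 xor 11010000 = 01101011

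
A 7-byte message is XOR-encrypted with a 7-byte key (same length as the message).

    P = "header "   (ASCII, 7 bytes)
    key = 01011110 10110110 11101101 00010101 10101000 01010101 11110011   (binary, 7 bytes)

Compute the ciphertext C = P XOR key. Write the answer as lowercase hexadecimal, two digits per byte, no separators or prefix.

36d38c71cd27d3

XOR is its own inverse, so applying the key byte-wise gives the result directly.
01101000 ⊕ 01011110 = 00110110
01100101 ⊕ 10110110 = 11010011
01100001 ⊕ 11101101 = 10001100
01100100 ⊕ 00010101 = 01110001
01100101 ⊕ 10101000 = 11001101
01110010 ⊕ 01010101 = 00100111
00100000 ⊕ 11110011 = 11010011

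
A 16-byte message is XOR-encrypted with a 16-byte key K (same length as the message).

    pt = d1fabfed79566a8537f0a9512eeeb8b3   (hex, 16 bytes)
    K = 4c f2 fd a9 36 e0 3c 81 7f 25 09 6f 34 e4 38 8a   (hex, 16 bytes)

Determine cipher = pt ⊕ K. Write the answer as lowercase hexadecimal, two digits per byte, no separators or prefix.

209 ^  76 = 157
250 ^ 242 =   8
191 ^ 253 =  66
237 ^ 169 =  68
121 ^  54 =  79
 86 ^ 224 = 182
106 ^  60 =  86
133 ^ 129 =   4
 55 ^ 127 =  72
240 ^  37 = 213
169 ^   9 = 160
 81 ^ 111 =  62
 46 ^  52 =  26
238 ^ 228 =  10
184 ^  56 = 128
179 ^ 138 =  57

9d0842444fb6560448d5a03e1a0a8039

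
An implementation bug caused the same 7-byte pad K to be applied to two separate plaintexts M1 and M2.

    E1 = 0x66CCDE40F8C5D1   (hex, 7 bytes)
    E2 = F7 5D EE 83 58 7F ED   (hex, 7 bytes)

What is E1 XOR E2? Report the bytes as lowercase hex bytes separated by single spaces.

E1 ⊕ E2 = (M1 ⊕ K) ⊕ (M2 ⊕ K) = M1 ⊕ M2 — the shared key cancels under XOR.
byte 0: 102 xor 247 = 145
byte 1: 204 xor  93 = 145
byte 2: 222 xor 238 =  48
byte 3:  64 xor 131 = 195
byte 4: 248 xor  88 = 160
byte 5: 197 xor 127 = 186
byte 6: 209 xor 237 =  60

91 91 30 c3 a0 ba 3c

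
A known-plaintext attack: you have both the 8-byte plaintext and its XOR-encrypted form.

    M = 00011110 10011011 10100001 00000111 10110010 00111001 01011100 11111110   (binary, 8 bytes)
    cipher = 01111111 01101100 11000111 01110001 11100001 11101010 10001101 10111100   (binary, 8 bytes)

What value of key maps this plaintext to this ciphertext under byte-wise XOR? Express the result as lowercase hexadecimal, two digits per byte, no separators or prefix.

61f7667653d3d142

Since cipher = M ⊕ key, XORing both sides with M gives key = M ⊕ cipher.
1e XOR 7f = 61
9b XOR 6c = f7
a1 XOR c7 = 66
07 XOR 71 = 76
b2 XOR e1 = 53
39 XOR ea = d3
5c XOR 8d = d1
fe XOR bc = 42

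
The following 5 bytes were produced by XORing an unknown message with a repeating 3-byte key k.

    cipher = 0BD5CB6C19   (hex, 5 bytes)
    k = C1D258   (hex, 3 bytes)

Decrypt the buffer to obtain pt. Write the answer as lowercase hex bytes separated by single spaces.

ca 07 93 ad cb

The 3-byte key repeats, so the effective keystream is c1 d2 58 c1 d2.
byte 0:  11 xor 193 = 202
byte 1: 213 xor 210 =   7
byte 2: 203 xor  88 = 147
byte 3: 108 xor 193 = 173
byte 4:  25 xor 210 = 203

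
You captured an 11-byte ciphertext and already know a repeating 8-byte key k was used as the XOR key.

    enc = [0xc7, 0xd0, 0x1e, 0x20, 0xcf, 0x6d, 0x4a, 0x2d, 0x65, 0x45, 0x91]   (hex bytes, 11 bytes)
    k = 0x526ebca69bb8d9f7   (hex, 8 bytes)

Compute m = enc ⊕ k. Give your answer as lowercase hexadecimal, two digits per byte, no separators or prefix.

The 8-byte key repeats, so the effective keystream is 52 6e bc a6 9b b8 d9 f7 52 6e bc.
byte 0: c7 XOR 52 = 95
byte 1: d0 XOR 6e = be
byte 2: 1e XOR bc = a2
byte 3: 20 XOR a6 = 86
byte 4: cf XOR 9b = 54
byte 5: 6d XOR b8 = d5
byte 6: 4a XOR d9 = 93
byte 7: 2d XOR f7 = da
byte 8: 65 XOR 52 = 37
byte 9: 45 XOR 6e = 2b
byte 10: 91 XOR bc = 2d

95bea28654d593da372b2d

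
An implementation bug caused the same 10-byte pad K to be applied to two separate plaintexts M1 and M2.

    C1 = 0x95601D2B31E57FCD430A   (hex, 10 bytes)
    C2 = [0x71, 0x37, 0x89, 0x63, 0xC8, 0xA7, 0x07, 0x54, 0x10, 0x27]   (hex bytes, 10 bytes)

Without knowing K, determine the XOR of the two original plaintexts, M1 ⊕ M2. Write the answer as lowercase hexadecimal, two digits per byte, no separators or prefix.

C1 ⊕ C2 = (M1 ⊕ K) ⊕ (M2 ⊕ K) = M1 ⊕ M2 — the shared key cancels under XOR.
95 xor 71 = e4
60 xor 37 = 57
1d xor 89 = 94
2b xor 63 = 48
31 xor c8 = f9
e5 xor a7 = 42
7f xor 07 = 78
cd xor 54 = 99
43 xor 10 = 53
0a xor 27 = 2d

e4579448f9427899532d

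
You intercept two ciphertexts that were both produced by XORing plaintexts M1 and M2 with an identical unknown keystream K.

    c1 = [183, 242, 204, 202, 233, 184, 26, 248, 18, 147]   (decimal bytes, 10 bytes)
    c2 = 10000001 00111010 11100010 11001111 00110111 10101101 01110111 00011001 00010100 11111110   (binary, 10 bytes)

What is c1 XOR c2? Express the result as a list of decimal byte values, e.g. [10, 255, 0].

c1 ⊕ c2 = (M1 ⊕ K) ⊕ (M2 ⊕ K) = M1 ⊕ M2 — the shared key cancels under XOR.
b7 XOR 81 = 36
f2 XOR 3a = c8
cc XOR e2 = 2e
ca XOR cf = 05
e9 XOR 37 = de
b8 XOR ad = 15
1a XOR 77 = 6d
f8 XOR 19 = e1
12 XOR 14 = 06
93 XOR fe = 6d

[54, 200, 46, 5, 222, 21, 109, 225, 6, 109]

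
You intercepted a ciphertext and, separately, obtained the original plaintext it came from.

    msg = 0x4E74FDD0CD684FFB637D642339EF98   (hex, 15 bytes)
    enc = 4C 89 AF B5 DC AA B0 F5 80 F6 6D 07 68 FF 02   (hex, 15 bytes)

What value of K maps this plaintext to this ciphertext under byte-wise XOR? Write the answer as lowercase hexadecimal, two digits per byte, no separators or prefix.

Since enc = msg ⊕ K, XORing both sides with msg gives K = msg ⊕ enc.
01001110 ^ 01001100 = 00000010
01110100 ^ 10001001 = 11111101
11111101 ^ 10101111 = 01010010
11010000 ^ 10110101 = 01100101
11001101 ^ 11011100 = 00010001
01101000 ^ 10101010 = 11000010
01001111 ^ 10110000 = 11111111
11111011 ^ 11110101 = 00001110
01100011 ^ 10000000 = 11100011
01111101 ^ 11110110 = 10001011
01100100 ^ 01101101 = 00001001
00100011 ^ 00000111 = 00100100
00111001 ^ 01101000 = 01010001
11101111 ^ 11111111 = 00010000
10011000 ^ 00000010 = 10011010

02fd526511c2ff0ee38b092451109a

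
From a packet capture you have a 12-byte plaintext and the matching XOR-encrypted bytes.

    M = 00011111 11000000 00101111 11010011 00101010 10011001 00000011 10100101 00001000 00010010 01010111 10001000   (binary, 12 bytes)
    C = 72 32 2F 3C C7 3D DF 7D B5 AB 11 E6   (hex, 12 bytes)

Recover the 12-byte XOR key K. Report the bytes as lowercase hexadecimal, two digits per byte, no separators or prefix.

Since C = M ⊕ K, XORing both sides with M gives K = M ⊕ C.
00011111 XOR 01110010 = 01101101
11000000 XOR 00110010 = 11110010
00101111 XOR 00101111 = 00000000
11010011 XOR 00111100 = 11101111
00101010 XOR 11000111 = 11101101
10011001 XOR 00111101 = 10100100
00000011 XOR 11011111 = 11011100
10100101 XOR 01111101 = 11011000
00001000 XOR 10110101 = 10111101
00010010 XOR 10101011 = 10111001
01010111 XOR 00010001 = 01000110
10001000 XOR 11100110 = 01101110

6df200efeda4dcd8bdb9466e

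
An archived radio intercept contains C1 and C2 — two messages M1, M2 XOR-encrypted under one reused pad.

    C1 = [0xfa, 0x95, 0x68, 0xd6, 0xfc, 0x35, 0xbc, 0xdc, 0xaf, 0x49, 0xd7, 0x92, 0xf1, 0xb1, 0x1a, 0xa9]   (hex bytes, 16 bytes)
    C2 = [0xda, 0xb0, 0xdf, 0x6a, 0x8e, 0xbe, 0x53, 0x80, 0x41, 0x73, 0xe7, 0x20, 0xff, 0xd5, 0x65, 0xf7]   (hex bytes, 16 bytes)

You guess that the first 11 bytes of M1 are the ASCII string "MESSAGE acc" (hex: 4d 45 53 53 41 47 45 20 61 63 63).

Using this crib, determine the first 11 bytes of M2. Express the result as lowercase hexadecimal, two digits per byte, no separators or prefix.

6d60e4ef33ccaa7c8f5953

First, C1 ⊕ C2 = (M1 ⊕ K) ⊕ (M2 ⊕ K) = M1 ⊕ M2, so the key drops out. Then M2 = (M1 ⊕ M2) ⊕ M1 over the first 11 bytes.
byte 0: (fa ^ da) ^ 4d = 20 ^ 4d = 6d
byte 1: (95 ^ b0) ^ 45 = 25 ^ 45 = 60
byte 2: (68 ^ df) ^ 53 = b7 ^ 53 = e4
byte 3: (d6 ^ 6a) ^ 53 = bc ^ 53 = ef
byte 4: (fc ^ 8e) ^ 41 = 72 ^ 41 = 33
byte 5: (35 ^ be) ^ 47 = 8b ^ 47 = cc
byte 6: (bc ^ 53) ^ 45 = ef ^ 45 = aa
byte 7: (dc ^ 80) ^ 20 = 5c ^ 20 = 7c
byte 8: (af ^ 41) ^ 61 = ee ^ 61 = 8f
byte 9: (49 ^ 73) ^ 63 = 3a ^ 63 = 59
byte 10: (d7 ^ e7) ^ 63 = 30 ^ 63 = 53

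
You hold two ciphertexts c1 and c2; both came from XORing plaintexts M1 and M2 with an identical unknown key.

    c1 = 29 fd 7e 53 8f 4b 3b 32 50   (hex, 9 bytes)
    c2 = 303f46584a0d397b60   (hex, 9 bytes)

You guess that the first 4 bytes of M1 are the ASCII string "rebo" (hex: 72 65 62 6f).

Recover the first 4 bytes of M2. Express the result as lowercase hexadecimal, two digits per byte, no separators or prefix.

6ba75a64

First, c1 ⊕ c2 = (M1 ⊕ K) ⊕ (M2 ⊕ K) = M1 ⊕ M2, so the key drops out. Then M2 = (M1 ⊕ M2) ⊕ M1 over the first 4 bytes.
byte 0: (29 ^ 30) ^ 72 = 19 ^ 72 = 6b
byte 1: (fd ^ 3f) ^ 65 = c2 ^ 65 = a7
byte 2: (7e ^ 46) ^ 62 = 38 ^ 62 = 5a
byte 3: (53 ^ 58) ^ 6f = 0b ^ 6f = 64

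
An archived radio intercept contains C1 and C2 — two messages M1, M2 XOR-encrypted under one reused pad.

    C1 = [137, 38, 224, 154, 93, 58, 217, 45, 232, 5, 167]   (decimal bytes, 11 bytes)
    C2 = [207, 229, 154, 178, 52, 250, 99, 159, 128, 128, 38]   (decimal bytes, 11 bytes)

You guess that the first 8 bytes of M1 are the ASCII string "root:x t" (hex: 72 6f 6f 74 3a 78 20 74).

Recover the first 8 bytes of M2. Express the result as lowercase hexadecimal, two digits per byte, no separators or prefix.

First, C1 ⊕ C2 = (M1 ⊕ K) ⊕ (M2 ⊕ K) = M1 ⊕ M2, so the key drops out. Then M2 = (M1 ⊕ M2) ⊕ M1 over the first 8 bytes.
byte 0: (89 XOR cf) XOR 72 = 46 XOR 72 = 34
byte 1: (26 XOR e5) XOR 6f = c3 XOR 6f = ac
byte 2: (e0 XOR 9a) XOR 6f = 7a XOR 6f = 15
byte 3: (9a XOR b2) XOR 74 = 28 XOR 74 = 5c
byte 4: (5d XOR 34) XOR 3a = 69 XOR 3a = 53
byte 5: (3a XOR fa) XOR 78 = c0 XOR 78 = b8
byte 6: (d9 XOR 63) XOR 20 = ba XOR 20 = 9a
byte 7: (2d XOR 9f) XOR 74 = b2 XOR 74 = c6

34ac155c53b89ac6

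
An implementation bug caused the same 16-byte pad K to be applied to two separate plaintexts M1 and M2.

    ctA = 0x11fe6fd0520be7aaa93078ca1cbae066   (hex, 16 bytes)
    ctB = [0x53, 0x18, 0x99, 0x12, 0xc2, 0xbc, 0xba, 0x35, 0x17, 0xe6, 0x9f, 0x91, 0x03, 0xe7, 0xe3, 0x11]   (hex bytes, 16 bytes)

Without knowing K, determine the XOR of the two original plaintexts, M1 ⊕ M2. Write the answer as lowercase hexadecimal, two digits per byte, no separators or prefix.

ctA ⊕ ctB = (M1 ⊕ K) ⊕ (M2 ⊕ K) = M1 ⊕ M2 — the shared key cancels under XOR.
11 XOR 53 = 42
fe XOR 18 = e6
6f XOR 99 = f6
d0 XOR 12 = c2
52 XOR c2 = 90
0b XOR bc = b7
e7 XOR ba = 5d
aa XOR 35 = 9f
a9 XOR 17 = be
30 XOR e6 = d6
78 XOR 9f = e7
ca XOR 91 = 5b
1c XOR 03 = 1f
ba XOR e7 = 5d
e0 XOR e3 = 03
66 XOR 11 = 77

42e6f6c290b75d9fbed6e75b1f5d0377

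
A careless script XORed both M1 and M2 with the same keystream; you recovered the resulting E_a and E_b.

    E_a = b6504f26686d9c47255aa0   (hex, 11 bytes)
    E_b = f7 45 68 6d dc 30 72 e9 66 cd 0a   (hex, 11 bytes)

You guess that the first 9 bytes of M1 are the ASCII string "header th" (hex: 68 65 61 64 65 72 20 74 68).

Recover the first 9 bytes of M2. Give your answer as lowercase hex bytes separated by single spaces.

First, E_a ⊕ E_b = (M1 ⊕ K) ⊕ (M2 ⊕ K) = M1 ⊕ M2, so the key drops out. Then M2 = (M1 ⊕ M2) ⊕ M1 over the first 9 bytes.
byte 0: (b6 xor f7) xor 68 = 41 xor 68 = 29
byte 1: (50 xor 45) xor 65 = 15 xor 65 = 70
byte 2: (4f xor 68) xor 61 = 27 xor 61 = 46
byte 3: (26 xor 6d) xor 64 = 4b xor 64 = 2f
byte 4: (68 xor dc) xor 65 = b4 xor 65 = d1
byte 5: (6d xor 30) xor 72 = 5d xor 72 = 2f
byte 6: (9c xor 72) xor 20 = ee xor 20 = ce
byte 7: (47 xor e9) xor 74 = ae xor 74 = da
byte 8: (25 xor 66) xor 68 = 43 xor 68 = 2b

29 70 46 2f d1 2f ce da 2b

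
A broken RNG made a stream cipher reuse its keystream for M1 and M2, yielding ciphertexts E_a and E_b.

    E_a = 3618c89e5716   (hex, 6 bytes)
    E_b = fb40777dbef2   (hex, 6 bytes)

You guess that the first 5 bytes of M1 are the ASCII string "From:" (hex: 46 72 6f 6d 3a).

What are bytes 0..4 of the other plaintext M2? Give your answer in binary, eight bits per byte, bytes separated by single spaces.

First, E_a ⊕ E_b = (M1 ⊕ K) ⊕ (M2 ⊕ K) = M1 ⊕ M2, so the key drops out. Then M2 = (M1 ⊕ M2) ⊕ M1 over the first 5 bytes.
byte 0: (36 xor fb) xor 46 = cd xor 46 = 8b
byte 1: (18 xor 40) xor 72 = 58 xor 72 = 2a
byte 2: (c8 xor 77) xor 6f = bf xor 6f = d0
byte 3: (9e xor 7d) xor 6d = e3 xor 6d = 8e
byte 4: (57 xor be) xor 3a = e9 xor 3a = d3

10001011 00101010 11010000 10001110 11010011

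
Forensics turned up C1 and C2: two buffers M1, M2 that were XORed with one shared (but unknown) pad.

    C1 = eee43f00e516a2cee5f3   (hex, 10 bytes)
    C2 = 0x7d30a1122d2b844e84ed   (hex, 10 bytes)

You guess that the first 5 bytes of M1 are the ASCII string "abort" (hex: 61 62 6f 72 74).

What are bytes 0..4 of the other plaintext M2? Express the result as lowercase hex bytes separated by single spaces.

f2 b6 f1 60 bc

First, C1 ⊕ C2 = (M1 ⊕ K) ⊕ (M2 ⊕ K) = M1 ⊕ M2, so the key drops out. Then M2 = (M1 ⊕ M2) ⊕ M1 over the first 5 bytes.
byte 0: (ee XOR 7d) XOR 61 = 93 XOR 61 = f2
byte 1: (e4 XOR 30) XOR 62 = d4 XOR 62 = b6
byte 2: (3f XOR a1) XOR 6f = 9e XOR 6f = f1
byte 3: (00 XOR 12) XOR 72 = 12 XOR 72 = 60
byte 4: (e5 XOR 2d) XOR 74 = c8 XOR 74 = bc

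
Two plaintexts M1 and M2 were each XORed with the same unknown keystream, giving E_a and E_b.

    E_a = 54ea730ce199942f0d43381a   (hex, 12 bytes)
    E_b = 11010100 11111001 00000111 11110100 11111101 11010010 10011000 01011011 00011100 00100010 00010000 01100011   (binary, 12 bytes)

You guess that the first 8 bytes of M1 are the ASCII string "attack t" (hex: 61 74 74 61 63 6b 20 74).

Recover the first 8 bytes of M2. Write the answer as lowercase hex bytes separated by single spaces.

First, E_a ⊕ E_b = (M1 ⊕ K) ⊕ (M2 ⊕ K) = M1 ⊕ M2, so the key drops out. Then M2 = (M1 ⊕ M2) ⊕ M1 over the first 8 bytes.
byte 0: (54 XOR d4) XOR 61 = 80 XOR 61 = e1
byte 1: (ea XOR f9) XOR 74 = 13 XOR 74 = 67
byte 2: (73 XOR 07) XOR 74 = 74 XOR 74 = 00
byte 3: (0c XOR f4) XOR 61 = f8 XOR 61 = 99
byte 4: (e1 XOR fd) XOR 63 = 1c XOR 63 = 7f
byte 5: (99 XOR d2) XOR 6b = 4b XOR 6b = 20
byte 6: (94 XOR 98) XOR 20 = 0c XOR 20 = 2c
byte 7: (2f XOR 5b) XOR 74 = 74 XOR 74 = 00

e1 67 00 99 7f 20 2c 00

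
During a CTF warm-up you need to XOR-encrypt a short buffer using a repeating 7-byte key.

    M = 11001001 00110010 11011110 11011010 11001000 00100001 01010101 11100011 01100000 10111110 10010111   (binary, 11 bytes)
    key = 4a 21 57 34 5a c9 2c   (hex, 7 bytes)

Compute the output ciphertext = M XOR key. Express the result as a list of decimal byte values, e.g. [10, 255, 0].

[131, 19, 137, 238, 146, 232, 121, 169, 65, 233, 163]

The 7-byte key repeats, so the effective keystream is 4a 21 57 34 5a c9 2c 4a 21 57 34.
byte 0: c9 ^ 4a = 83
byte 1: 32 ^ 21 = 13
byte 2: de ^ 57 = 89
byte 3: da ^ 34 = ee
byte 4: c8 ^ 5a = 92
byte 5: 21 ^ c9 = e8
byte 6: 55 ^ 2c = 79
byte 7: e3 ^ 4a = a9
byte 8: 60 ^ 21 = 41
byte 9: be ^ 57 = e9
byte 10: 97 ^ 34 = a3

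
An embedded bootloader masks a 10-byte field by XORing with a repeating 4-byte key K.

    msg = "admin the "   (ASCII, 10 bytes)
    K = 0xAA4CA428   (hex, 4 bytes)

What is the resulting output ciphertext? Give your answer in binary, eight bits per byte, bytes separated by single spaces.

The 4-byte key repeats, so the effective keystream is aa 4c a4 28 aa 4c a4 28 aa 4c.
byte 0: 61 xor aa = cb
byte 1: 64 xor 4c = 28
byte 2: 6d xor a4 = c9
byte 3: 69 xor 28 = 41
byte 4: 6e xor aa = c4
byte 5: 20 xor 4c = 6c
byte 6: 74 xor a4 = d0
byte 7: 68 xor 28 = 40
byte 8: 65 xor aa = cf
byte 9: 20 xor 4c = 6c

11001011 00101000 11001001 01000001 11000100 01101100 11010000 01000000 11001111 01101100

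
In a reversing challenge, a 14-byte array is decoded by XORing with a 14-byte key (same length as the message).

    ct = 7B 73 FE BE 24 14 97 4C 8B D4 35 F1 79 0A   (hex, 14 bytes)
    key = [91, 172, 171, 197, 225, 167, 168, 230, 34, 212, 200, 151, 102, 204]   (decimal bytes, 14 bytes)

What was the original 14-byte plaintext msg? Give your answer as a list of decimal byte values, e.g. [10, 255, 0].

[32, 223, 85, 123, 197, 179, 63, 170, 169, 0, 253, 102, 31, 198]

XOR is its own inverse, so applying the key byte-wise gives the result directly.
123 ^  91 =  32
115 ^ 172 = 223
254 ^ 171 =  85
190 ^ 197 = 123
 36 ^ 225 = 197
 20 ^ 167 = 179
151 ^ 168 =  63
 76 ^ 230 = 170
139 ^  34 = 169
212 ^ 212 =   0
 53 ^ 200 = 253
241 ^ 151 = 102
121 ^ 102 =  31
 10 ^ 204 = 198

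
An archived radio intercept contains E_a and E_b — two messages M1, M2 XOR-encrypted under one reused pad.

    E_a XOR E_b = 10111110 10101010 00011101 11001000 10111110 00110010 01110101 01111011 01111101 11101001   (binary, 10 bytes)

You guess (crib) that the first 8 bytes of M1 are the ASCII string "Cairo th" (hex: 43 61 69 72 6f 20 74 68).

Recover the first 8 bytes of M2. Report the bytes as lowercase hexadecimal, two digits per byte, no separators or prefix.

fdcb74bad1120113

Since E_a ⊕ E_b = M1 ⊕ M2, XORing with the guessed M1 bytes yields the corresponding M2 bytes: M2 = (E_a ⊕ E_b) ⊕ M1.
be XOR 43 = fd
aa XOR 61 = cb
1d XOR 69 = 74
c8 XOR 72 = ba
be XOR 6f = d1
32 XOR 20 = 12
75 XOR 74 = 01
7b XOR 68 = 13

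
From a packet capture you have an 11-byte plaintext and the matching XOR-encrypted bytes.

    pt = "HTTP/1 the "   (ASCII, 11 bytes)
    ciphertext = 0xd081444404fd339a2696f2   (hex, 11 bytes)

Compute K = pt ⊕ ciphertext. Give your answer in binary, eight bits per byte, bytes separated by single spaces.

Since ciphertext = pt ⊕ K, XORing both sides with pt gives K = pt ⊕ ciphertext.
01001000 ^ 11010000 = 10011000
01010100 ^ 10000001 = 11010101
01010100 ^ 01000100 = 00010000
01010000 ^ 01000100 = 00010100
00101111 ^ 00000100 = 00101011
00110001 ^ 11111101 = 11001100
00100000 ^ 00110011 = 00010011
01110100 ^ 10011010 = 11101110
01101000 ^ 00100110 = 01001110
01100101 ^ 10010110 = 11110011
00100000 ^ 11110010 = 11010010

10011000 11010101 00010000 00010100 00101011 11001100 00010011 11101110 01001110 11110011 11010010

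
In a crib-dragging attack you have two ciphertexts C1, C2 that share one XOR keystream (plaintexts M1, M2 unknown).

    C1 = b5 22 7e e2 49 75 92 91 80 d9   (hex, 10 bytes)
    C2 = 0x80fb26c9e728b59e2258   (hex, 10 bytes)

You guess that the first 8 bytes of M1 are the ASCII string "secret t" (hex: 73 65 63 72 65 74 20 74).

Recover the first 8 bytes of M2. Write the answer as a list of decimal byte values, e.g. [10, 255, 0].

First, C1 ⊕ C2 = (M1 ⊕ K) ⊕ (M2 ⊕ K) = M1 ⊕ M2, so the key drops out. Then M2 = (M1 ⊕ M2) ⊕ M1 over the first 8 bytes.
byte 0: (b5 ⊕ 80) ⊕ 73 = 35 ⊕ 73 = 46
byte 1: (22 ⊕ fb) ⊕ 65 = d9 ⊕ 65 = bc
byte 2: (7e ⊕ 26) ⊕ 63 = 58 ⊕ 63 = 3b
byte 3: (e2 ⊕ c9) ⊕ 72 = 2b ⊕ 72 = 59
byte 4: (49 ⊕ e7) ⊕ 65 = ae ⊕ 65 = cb
byte 5: (75 ⊕ 28) ⊕ 74 = 5d ⊕ 74 = 29
byte 6: (92 ⊕ b5) ⊕ 20 = 27 ⊕ 20 = 07
byte 7: (91 ⊕ 9e) ⊕ 74 = 0f ⊕ 74 = 7b

[70, 188, 59, 89, 203, 41, 7, 123]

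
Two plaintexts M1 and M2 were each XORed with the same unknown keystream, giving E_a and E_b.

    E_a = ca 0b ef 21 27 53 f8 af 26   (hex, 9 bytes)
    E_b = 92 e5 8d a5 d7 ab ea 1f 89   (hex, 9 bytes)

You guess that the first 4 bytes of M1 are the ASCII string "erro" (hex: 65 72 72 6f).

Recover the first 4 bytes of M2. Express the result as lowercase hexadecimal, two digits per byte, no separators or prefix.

3d9c10eb

First, E_a ⊕ E_b = (M1 ⊕ K) ⊕ (M2 ⊕ K) = M1 ⊕ M2, so the key drops out. Then M2 = (M1 ⊕ M2) ⊕ M1 over the first 4 bytes.
byte 0: (ca xor 92) xor 65 = 58 xor 65 = 3d
byte 1: (0b xor e5) xor 72 = ee xor 72 = 9c
byte 2: (ef xor 8d) xor 72 = 62 xor 72 = 10
byte 3: (21 xor a5) xor 6f = 84 xor 6f = eb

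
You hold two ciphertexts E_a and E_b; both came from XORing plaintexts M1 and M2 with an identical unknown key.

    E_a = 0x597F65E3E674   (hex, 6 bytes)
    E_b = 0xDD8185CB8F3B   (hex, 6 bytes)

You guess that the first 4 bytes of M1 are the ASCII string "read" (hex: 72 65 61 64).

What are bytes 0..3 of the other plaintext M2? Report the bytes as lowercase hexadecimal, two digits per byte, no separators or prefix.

First, E_a ⊕ E_b = (M1 ⊕ K) ⊕ (M2 ⊕ K) = M1 ⊕ M2, so the key drops out. Then M2 = (M1 ⊕ M2) ⊕ M1 over the first 4 bytes.
byte 0: (59 ^ dd) ^ 72 = 84 ^ 72 = f6
byte 1: (7f ^ 81) ^ 65 = fe ^ 65 = 9b
byte 2: (65 ^ 85) ^ 61 = e0 ^ 61 = 81
byte 3: (e3 ^ cb) ^ 64 = 28 ^ 64 = 4c

f69b814c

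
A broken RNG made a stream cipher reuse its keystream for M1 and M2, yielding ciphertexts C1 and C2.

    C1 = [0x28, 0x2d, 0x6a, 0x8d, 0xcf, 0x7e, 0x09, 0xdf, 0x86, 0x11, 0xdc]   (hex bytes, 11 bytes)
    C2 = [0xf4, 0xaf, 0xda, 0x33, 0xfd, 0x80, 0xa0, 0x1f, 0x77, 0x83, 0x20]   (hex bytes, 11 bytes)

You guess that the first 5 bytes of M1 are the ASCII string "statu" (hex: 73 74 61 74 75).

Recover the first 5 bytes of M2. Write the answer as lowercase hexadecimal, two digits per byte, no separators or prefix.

aff6d1ca47

First, C1 ⊕ C2 = (M1 ⊕ K) ⊕ (M2 ⊕ K) = M1 ⊕ M2, so the key drops out. Then M2 = (M1 ⊕ M2) ⊕ M1 over the first 5 bytes.
byte 0: (28 ^ f4) ^ 73 = dc ^ 73 = af
byte 1: (2d ^ af) ^ 74 = 82 ^ 74 = f6
byte 2: (6a ^ da) ^ 61 = b0 ^ 61 = d1
byte 3: (8d ^ 33) ^ 74 = be ^ 74 = ca
byte 4: (cf ^ fd) ^ 75 = 32 ^ 75 = 47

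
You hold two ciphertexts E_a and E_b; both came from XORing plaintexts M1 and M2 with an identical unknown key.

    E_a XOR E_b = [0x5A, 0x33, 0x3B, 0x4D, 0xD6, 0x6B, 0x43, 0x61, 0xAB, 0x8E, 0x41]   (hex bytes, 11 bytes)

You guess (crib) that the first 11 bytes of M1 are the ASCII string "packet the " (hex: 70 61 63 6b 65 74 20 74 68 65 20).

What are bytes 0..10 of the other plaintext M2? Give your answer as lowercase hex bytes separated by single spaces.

Since E_a ⊕ E_b = M1 ⊕ M2, XORing with the guessed M1 bytes yields the corresponding M2 bytes: M2 = (E_a ⊕ E_b) ⊕ M1.
byte 0: 5a xor 70 = 2a
byte 1: 33 xor 61 = 52
byte 2: 3b xor 63 = 58
byte 3: 4d xor 6b = 26
byte 4: d6 xor 65 = b3
byte 5: 6b xor 74 = 1f
byte 6: 43 xor 20 = 63
byte 7: 61 xor 74 = 15
byte 8: ab xor 68 = c3
byte 9: 8e xor 65 = eb
byte 10: 41 xor 20 = 61

2a 52 58 26 b3 1f 63 15 c3 eb 61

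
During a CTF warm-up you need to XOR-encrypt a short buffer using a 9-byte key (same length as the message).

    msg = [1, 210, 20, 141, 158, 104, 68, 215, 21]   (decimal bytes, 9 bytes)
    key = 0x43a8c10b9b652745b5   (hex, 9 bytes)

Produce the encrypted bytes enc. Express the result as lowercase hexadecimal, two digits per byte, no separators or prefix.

XOR is its own inverse, so applying the key byte-wise gives the result directly.
01 ^ 43 = 42
d2 ^ a8 = 7a
14 ^ c1 = d5
8d ^ 0b = 86
9e ^ 9b = 05
68 ^ 65 = 0d
44 ^ 27 = 63
d7 ^ 45 = 92
15 ^ b5 = a0

427ad586050d6392a0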